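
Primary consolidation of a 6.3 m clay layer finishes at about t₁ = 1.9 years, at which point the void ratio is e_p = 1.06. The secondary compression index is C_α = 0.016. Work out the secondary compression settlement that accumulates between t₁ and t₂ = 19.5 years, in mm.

S_s ≈ 49.5 mm

Secondary compression: S_s = C_α·H/(1+e_p)·log₁₀(t₂/t₁)
S_s = 0.016×6.3/(1+1.06)×log₁₀(19.5/1.9)
    = 0.04893 × 1.011 = 0.04948 m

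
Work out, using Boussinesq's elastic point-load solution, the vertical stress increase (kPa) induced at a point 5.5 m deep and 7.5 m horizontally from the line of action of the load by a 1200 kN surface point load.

Boussinesq vertical stress below a point load on an elastic half-space:
Δσ_z = 3P/(2πz²) · [1 + (r/z)²]^(−5/2)
r/z = 7.5/5.5 = 1.3636; [1+(r/z)²]^(−5/2) = 0.072322.
Δσ_z = 3×1200/(2π×5.5²) × 0.072322 = 18.941 × 0.072322 = 1.37 kPa

Δσ_z ≈ 1.37 kPa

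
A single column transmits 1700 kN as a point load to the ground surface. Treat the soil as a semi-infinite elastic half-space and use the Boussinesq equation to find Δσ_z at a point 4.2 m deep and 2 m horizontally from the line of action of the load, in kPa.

Boussinesq vertical stress below a point load on an elastic half-space:
Δσ_z = 3P/(2πz²) · [1 + (r/z)²]^(−5/2)
r/z = 2/4.2 = 0.47619; [1+(r/z)²]^(−5/2) = 0.59993.
Δσ_z = 3×1700/(2π×4.2²) × 0.59993 = 46.014 × 0.59993 = 27.61 kPa

Δσ_z ≈ 27.6 kPa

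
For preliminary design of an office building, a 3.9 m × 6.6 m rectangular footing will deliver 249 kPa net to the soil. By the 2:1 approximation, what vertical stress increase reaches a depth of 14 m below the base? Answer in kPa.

By the 2:1 method the load spreads at 1 horizontal : 2 vertical, so at depth z the loaded area has grown by z in each plan dimension:
Δσ = qBL/((B+z)(L+z)) = 249×3.9×6.6/((3.9+14)(6.6+14)) = 17.382 kPa

Δσ_z ≈ 17.4 kPa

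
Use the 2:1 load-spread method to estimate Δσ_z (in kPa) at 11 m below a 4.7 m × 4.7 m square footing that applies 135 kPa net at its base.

By the 2:1 method the load spreads at 1 horizontal : 2 vertical, so at depth z the loaded area has grown by z in each plan dimension:
Δσ = qBL/((B+z)(L+z)) = 135×4.7×4.7/((4.7+11)(4.7+11)) = 12.098 kPa

Δσ_z ≈ 12.1 kPa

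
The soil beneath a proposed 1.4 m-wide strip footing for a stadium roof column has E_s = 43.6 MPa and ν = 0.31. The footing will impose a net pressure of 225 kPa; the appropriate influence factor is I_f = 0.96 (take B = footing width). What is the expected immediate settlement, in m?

S_e ≈ 0.00627 m

Immediate (elastic) settlement: S_e = q·B·(1−ν²)/E_s · I_f.
E_s = 43.6 MPa = 43600 kPa.
S_e = 225 × 1.4 × (1 − 0.31²) / 43600 × 0.96
    = 225 × 1.4 × 0.9039 / 43600 × 0.96
    = 0.006269 m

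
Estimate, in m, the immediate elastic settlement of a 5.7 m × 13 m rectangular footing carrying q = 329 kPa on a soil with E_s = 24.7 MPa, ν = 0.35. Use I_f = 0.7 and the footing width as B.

Immediate (elastic) settlement: S_e = q·B·(1−ν²)/E_s · I_f.
E_s = 24.7 MPa = 24700 kPa.
S_e = 329 × 5.7 × (1 − 0.35²) / 24700 × 0.7
    = 329 × 5.7 × 0.8775 / 24700 × 0.7
    = 0.04664 m

S_e ≈ 0.0466 m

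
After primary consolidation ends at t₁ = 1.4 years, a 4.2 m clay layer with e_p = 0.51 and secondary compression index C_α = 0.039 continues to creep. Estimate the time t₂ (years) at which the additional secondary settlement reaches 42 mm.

t₂ ≈ 3.41 years

S_s = C_α·H/(1+e_p)·log₁₀(t₂/t₁) ⇒ log₁₀(t₂/t₁) = S_s·(1+e_p)/(C_α·H).
log₁₀(t₂/t₁) = 0.042 × (1+0.51) / (0.039×4.2) = 0.3872
t₂ = t₁ × 10^0.3872 = 1.4 × 2.439 = 3.414 years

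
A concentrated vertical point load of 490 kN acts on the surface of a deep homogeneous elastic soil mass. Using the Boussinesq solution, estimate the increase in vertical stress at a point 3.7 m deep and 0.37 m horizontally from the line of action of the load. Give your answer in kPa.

Boussinesq vertical stress below a point load on an elastic half-space:
Δσ_z = 3P/(2πz²) · [1 + (r/z)²]^(−5/2)
r/z = 0.37/3.7 = 0.1; [1+(r/z)²]^(−5/2) = 0.97543.
Δσ_z = 3×490/(2π×3.7²) × 0.97543 = 17.09 × 0.97543 = 16.67 kPa

Δσ_z ≈ 16.7 kPa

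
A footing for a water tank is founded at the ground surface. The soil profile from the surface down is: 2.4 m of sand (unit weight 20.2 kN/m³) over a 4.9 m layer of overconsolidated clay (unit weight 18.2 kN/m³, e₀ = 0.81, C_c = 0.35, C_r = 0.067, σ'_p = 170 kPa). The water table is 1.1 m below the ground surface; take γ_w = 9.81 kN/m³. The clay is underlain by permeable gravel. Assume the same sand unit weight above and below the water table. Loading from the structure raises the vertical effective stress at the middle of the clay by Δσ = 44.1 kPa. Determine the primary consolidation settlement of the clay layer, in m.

S_c ≈ 0.0456 m

Mid-depth of clay below the ground surface: z = 2.4 + 4.9/2 = 4.85 m.
Total vertical stress at mid-clay: σ_v = 20.2×2.4 + 18.2×2.45 = 93.07 kPa.
Pore pressure: u = 9.81×(4.85 − 1.1) = 36.788 kPa.
Initial effective stress: σ'_0 = σ_v − u = 93.07 − 36.788 = 56.282 kPa.
Final effective stress: σ'_f = 56.282 + 44.1 = 100.38 kPa.
σ'_f = 100.38 ≤ σ'_p = 170 kPa, so the clay remains overconsolidated and only the recompression index applies:
S_c = C_r·H/(1+e₀)·log₁₀(σ'_f/σ'_0) = 0.067×4.9/1.81×log₁₀(100.38/56.282)
    = 0.18138 × 0.25128 = 0.04558 m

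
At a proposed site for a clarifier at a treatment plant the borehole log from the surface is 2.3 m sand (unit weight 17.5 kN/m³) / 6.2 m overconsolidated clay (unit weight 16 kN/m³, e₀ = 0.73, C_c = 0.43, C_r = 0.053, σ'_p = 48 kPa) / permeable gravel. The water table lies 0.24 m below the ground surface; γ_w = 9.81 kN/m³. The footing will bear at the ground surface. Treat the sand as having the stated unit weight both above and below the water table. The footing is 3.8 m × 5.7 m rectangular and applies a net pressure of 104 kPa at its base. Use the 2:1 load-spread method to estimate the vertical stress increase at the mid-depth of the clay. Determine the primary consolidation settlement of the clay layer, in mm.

Mid-depth of clay below the ground surface: z = 2.3 + 6.2/2 = 5.4 m.
Total vertical stress at mid-clay: σ_v = 17.5×2.3 + 16×3.1 = 89.85 kPa.
Pore pressure: u = 9.81×(5.4 − 0.24) = 50.62 kPa.
Initial effective stress: σ'_0 = σ_v − u = 89.85 − 50.62 = 39.23 kPa.
Stress increase at mid-clay by the 2:1 spreading method:
Δσ = qBL/((B+z)(L+z)) = 104×3.8×5.7/((3.8+5.4)(5.7+5.4)) = 22.059 kPa
Final effective stress: σ'_f = 39.23 + 22.059 = 61.289 kPa.
σ'_f = 61.289 > σ'_p = 48 kPa, so the stress path crosses the preconsolidation pressure — recompression up to σ'_p, then virgin compression beyond:
S_c = H/(1+e₀)·[C_r·log₁₀(σ'_p/σ'_0) + C_c·log₁₀(σ'_f/σ'_p)]
    = 6.2/1.73 × [0.053×log₁₀(48/39.23) + 0.43×log₁₀(61.289/48)]
    = 3.5838 × [0.004644 + 0.045641] = 0.1802 m

S_c ≈ 180 mm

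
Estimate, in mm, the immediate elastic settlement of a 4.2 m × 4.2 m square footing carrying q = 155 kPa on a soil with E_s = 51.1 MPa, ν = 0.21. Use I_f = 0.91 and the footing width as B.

S_e ≈ 11.1 mm

Immediate (elastic) settlement: S_e = q·B·(1−ν²)/E_s · I_f.
E_s = 51.1 MPa = 51100 kPa.
S_e = 155 × 4.2 × (1 − 0.21²) / 51100 × 0.91
    = 155 × 4.2 × 0.9559 / 51100 × 0.91
    = 0.01108 m = 11.08 mm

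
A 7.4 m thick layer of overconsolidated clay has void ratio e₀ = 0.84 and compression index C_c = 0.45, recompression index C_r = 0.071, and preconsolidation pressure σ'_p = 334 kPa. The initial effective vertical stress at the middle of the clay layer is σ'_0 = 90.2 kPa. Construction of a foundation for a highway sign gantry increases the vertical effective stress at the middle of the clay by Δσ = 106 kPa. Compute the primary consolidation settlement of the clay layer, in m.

S_c ≈ 0.0964 m

Final effective stress: σ'_f = 90.2 + 106 = 196.2 kPa.
σ'_f = 196.2 ≤ σ'_p = 334 kPa, so the clay remains overconsolidated and only the recompression index applies:
S_c = C_r·H/(1+e₀)·log₁₀(σ'_f/σ'_0) = 0.071×7.4/1.84×log₁₀(196.2/90.2)
    = 0.28554 × 0.33749 = 0.09637 m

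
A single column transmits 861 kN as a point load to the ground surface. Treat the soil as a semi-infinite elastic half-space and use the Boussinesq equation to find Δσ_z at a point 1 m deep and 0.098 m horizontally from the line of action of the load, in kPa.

Boussinesq vertical stress below a point load on an elastic half-space:
Δσ_z = 3P/(2πz²) · [1 + (r/z)²]^(−5/2)
r/z = 0.098/1 = 0.098; [1+(r/z)²]^(−5/2) = 0.97639.
Δσ_z = 3×861/(2π×1²) × 0.97639 = 411.1 × 0.97639 = 401.4 kPa

Δσ_z ≈ 401 kPa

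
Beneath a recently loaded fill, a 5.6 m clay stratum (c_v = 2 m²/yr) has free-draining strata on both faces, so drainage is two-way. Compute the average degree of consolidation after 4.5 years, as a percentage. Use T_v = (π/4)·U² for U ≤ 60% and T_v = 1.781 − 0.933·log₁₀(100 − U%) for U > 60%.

U ≈ 95.2 %

Drainage path length: H_d = H/2 = 2.8 m (double drainage).
T_v = c_v·t/H_d² = 2×4.5/2.8² = 1.148.
T_v = 1.148 corresponds to the U > 60% branch:
U = 1 − 10^((1.781 − T_v)/0.933)/100 = 0.9523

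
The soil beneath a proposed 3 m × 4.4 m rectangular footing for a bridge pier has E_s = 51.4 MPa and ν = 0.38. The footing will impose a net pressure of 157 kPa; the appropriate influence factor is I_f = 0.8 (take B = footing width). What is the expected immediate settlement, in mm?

S_e ≈ 6.27 mm

Immediate (elastic) settlement: S_e = q·B·(1−ν²)/E_s · I_f.
E_s = 51.4 MPa = 51400 kPa.
S_e = 157 × 3 × (1 − 0.38²) / 51400 × 0.8
    = 157 × 3 × 0.8556 / 51400 × 0.8
    = 0.006272 m = 6.272 mm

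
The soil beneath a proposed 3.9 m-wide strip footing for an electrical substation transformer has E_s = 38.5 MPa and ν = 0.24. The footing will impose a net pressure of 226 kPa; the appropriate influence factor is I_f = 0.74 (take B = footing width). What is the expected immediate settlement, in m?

S_e ≈ 0.016 m

Immediate (elastic) settlement: S_e = q·B·(1−ν²)/E_s · I_f.
E_s = 38.5 MPa = 38500 kPa.
S_e = 226 × 3.9 × (1 − 0.24²) / 38500 × 0.74
    = 226 × 3.9 × 0.9424 / 38500 × 0.74
    = 0.01597 m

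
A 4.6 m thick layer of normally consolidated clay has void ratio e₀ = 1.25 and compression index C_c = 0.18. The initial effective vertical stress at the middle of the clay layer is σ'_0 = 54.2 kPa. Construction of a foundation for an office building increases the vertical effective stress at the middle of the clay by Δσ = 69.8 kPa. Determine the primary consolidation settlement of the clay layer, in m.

S_c ≈ 0.132 m

Final effective stress: σ'_f = σ'_0 + Δσ = 54.2 + 69.8 = 124 kPa.
Normally consolidated clay, so the full stress increment lies on the virgin compression line:
S_c = C_c·H/(1+e₀)·log₁₀(σ'_f/σ'_0) = 0.18×4.6/(1+1.25)×log₁₀(124/54.2)
    = 0.368 × 0.35942 = 0.1323 m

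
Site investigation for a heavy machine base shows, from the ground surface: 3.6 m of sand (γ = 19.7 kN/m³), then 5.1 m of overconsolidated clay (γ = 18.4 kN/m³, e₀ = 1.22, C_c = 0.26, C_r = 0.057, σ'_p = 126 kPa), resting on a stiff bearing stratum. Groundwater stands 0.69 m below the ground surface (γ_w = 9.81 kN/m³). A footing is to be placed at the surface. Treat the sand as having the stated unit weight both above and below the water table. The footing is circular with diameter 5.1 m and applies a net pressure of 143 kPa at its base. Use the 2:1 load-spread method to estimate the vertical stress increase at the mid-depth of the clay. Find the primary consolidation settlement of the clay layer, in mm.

S_c ≈ 21.4 mm

Mid-depth of clay below the ground surface: z = 3.6 + 5.1/2 = 6.15 m.
Total vertical stress at mid-clay: σ_v = 19.7×3.6 + 18.4×2.55 = 117.84 kPa.
Pore pressure: u = 9.81×(6.15 − 0.69) = 53.563 kPa.
Initial effective stress: σ'_0 = σ_v − u = 117.84 − 53.563 = 64.277 kPa.
Stress increase at mid-clay by the 2:1 spreading method:
Δσ ≈ qD²/(D+z)² = 143×5.1²/(5.1+6.15)² = 29.388 kPa
Final effective stress: σ'_f = 64.277 + 29.388 = 93.665 kPa.
σ'_f = 93.665 ≤ σ'_p = 126 kPa, so the clay remains overconsolidated and only the recompression index applies:
S_c = C_r·H/(1+e₀)·log₁₀(σ'_f/σ'_0) = 0.057×5.1/2.22×log₁₀(93.665/64.277)
    = 0.13095 × 0.16352 = 0.02141 m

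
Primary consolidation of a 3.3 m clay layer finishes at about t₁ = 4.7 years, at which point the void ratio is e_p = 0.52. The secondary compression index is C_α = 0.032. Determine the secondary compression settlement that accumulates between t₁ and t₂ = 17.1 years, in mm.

Secondary compression: S_s = C_α·H/(1+e_p)·log₁₀(t₂/t₁)
S_s = 0.032×3.3/(1+0.52)×log₁₀(17.1/4.7)
    = 0.06947 × 0.5609 = 0.03897 m

S_s ≈ 39 mm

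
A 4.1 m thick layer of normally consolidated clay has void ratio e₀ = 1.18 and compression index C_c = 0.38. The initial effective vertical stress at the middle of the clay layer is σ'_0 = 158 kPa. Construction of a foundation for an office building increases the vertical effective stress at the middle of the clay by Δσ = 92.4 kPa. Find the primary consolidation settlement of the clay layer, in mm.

S_c ≈ 143 mm

Final effective stress: σ'_f = σ'_0 + Δσ = 158 + 92.4 = 250.4 kPa.
Normally consolidated clay, so the full stress increment lies on the virgin compression line:
S_c = C_c·H/(1+e₀)·log₁₀(σ'_f/σ'_0) = 0.38×4.1/(1+1.18)×log₁₀(250.4/158)
    = 0.71468 × 0.19998 = 0.1429 m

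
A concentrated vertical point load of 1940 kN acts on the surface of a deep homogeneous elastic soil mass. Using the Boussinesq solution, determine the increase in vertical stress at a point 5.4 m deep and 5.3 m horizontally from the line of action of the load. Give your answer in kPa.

Boussinesq vertical stress below a point load on an elastic half-space:
Δσ_z = 3P/(2πz²) · [1 + (r/z)²]^(−5/2)
r/z = 5.3/5.4 = 0.98148; [1+(r/z)²]^(−5/2) = 0.18515.
Δσ_z = 3×1940/(2π×5.4²) × 0.18515 = 31.765 × 0.18515 = 5.881 kPa

Δσ_z ≈ 5.88 kPa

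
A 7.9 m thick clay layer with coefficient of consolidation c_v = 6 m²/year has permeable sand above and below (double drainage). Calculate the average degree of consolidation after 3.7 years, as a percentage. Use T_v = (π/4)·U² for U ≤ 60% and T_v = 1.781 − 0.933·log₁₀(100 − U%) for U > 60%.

U ≈ 97.6 %

Drainage path length: H_d = H/2 = 3.95 m (double drainage).
T_v = c_v·t/H_d² = 6×3.7/3.95² = 1.4228.
T_v = 1.4228 corresponds to the U > 60% branch:
U = 1 − 10^((1.781 − T_v)/0.933)/100 = 0.9758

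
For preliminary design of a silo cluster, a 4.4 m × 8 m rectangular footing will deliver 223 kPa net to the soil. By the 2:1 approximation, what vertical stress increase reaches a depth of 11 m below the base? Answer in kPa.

Δσ_z ≈ 26.8 kPa

By the 2:1 method the load spreads at 1 horizontal : 2 vertical, so at depth z the loaded area has grown by z in each plan dimension:
Δσ = qBL/((B+z)(L+z)) = 223×4.4×8/((4.4+11)(8+11)) = 26.827 kPa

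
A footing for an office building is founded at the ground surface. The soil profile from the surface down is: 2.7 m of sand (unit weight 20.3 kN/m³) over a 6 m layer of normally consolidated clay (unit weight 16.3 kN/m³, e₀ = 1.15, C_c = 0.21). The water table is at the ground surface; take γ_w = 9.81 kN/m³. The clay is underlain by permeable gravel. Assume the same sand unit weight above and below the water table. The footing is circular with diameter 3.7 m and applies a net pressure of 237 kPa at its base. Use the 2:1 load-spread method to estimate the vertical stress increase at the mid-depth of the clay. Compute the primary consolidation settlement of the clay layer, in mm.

S_c ≈ 145 mm

Mid-depth of clay below the ground surface: z = 2.7 + 6/2 = 5.7 m.
Total vertical stress at mid-clay: σ_v = 20.3×2.7 + 16.3×3 = 103.71 kPa.
Pore pressure: u = 9.81×(5.7 − 0) = 55.917 kPa.
Initial effective stress: σ'_0 = σ_v − u = 103.71 − 55.917 = 47.793 kPa.
Stress increase at mid-clay by the 2:1 spreading method:
Δσ ≈ qD²/(D+z)² = 237×3.7²/(3.7+5.7)² = 36.719 kPa
Final effective stress: σ'_f = σ'_0 + Δσ = 47.793 + 36.719 = 84.512 kPa.
Normally consolidated clay, so the full stress increment lies on the virgin compression line:
S_c = C_c·H/(1+e₀)·log₁₀(σ'_f/σ'_0) = 0.21×6/(1+1.15)×log₁₀(84.512/47.793)
    = 0.58605 × 0.24755 = 0.1451 m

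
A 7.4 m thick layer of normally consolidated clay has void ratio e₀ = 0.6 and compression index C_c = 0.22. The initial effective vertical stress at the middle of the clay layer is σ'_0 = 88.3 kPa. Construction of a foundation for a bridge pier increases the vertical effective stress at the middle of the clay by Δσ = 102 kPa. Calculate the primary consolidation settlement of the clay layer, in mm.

Final effective stress: σ'_f = σ'_0 + Δσ = 88.3 + 102 = 190.3 kPa.
Normally consolidated clay, so the full stress increment lies on the virgin compression line:
S_c = C_c·H/(1+e₀)·log₁₀(σ'_f/σ'_0) = 0.22×7.4/(1+0.6)×log₁₀(190.3/88.3)
    = 1.0175 × 0.33348 = 0.3393 m

S_c ≈ 339 mm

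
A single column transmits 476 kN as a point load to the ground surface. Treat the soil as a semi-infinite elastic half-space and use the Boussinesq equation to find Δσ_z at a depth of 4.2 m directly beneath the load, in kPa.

Δσ_z ≈ 12.9 kPa

Boussinesq vertical stress below a point load on an elastic half-space:
Δσ_z = 3P/(2πz²) · [1 + (r/z)²]^(−5/2)
r/z = 0/4.2 = 0; [1+(r/z)²]^(−5/2) = 1.
Δσ_z = 3×476/(2π×4.2²) × 1 = 12.884 × 1 = 12.88 kPa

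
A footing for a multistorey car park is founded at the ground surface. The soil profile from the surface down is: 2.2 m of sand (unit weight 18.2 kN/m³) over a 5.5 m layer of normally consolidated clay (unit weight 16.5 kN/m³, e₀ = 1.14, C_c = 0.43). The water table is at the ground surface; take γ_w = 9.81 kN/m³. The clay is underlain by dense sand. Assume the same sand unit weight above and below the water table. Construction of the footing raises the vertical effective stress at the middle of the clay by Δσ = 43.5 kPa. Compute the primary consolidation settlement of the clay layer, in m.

S_c ≈ 0.374 m

Mid-depth of clay below the ground surface: z = 2.2 + 5.5/2 = 4.95 m.
Total vertical stress at mid-clay: σ_v = 18.2×2.2 + 16.5×2.75 = 85.415 kPa.
Pore pressure: u = 9.81×(4.95 − 0) = 48.56 kPa.
Initial effective stress: σ'_0 = σ_v − u = 85.415 − 48.56 = 36.855 kPa.
Final effective stress: σ'_f = σ'_0 + Δσ = 36.855 + 43.5 = 80.355 kPa.
Normally consolidated clay, so the full stress increment lies on the virgin compression line:
S_c = C_c·H/(1+e₀)·log₁₀(σ'_f/σ'_0) = 0.43×5.5/(1+1.14)×log₁₀(80.355/36.855)
    = 1.1051 × 0.33852 = 0.3741 m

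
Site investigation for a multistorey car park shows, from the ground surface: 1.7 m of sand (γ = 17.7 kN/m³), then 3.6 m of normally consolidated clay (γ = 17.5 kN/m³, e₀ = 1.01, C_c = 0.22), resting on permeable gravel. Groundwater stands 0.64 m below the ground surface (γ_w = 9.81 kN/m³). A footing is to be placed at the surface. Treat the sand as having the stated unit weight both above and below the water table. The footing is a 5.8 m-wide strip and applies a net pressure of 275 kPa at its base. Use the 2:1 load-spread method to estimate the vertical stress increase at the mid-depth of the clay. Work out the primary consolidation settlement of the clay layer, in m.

S_c ≈ 0.31 m

Mid-depth of clay below the ground surface: z = 1.7 + 3.6/2 = 3.5 m.
Total vertical stress at mid-clay: σ_v = 17.7×1.7 + 17.5×1.8 = 61.59 kPa.
Pore pressure: u = 9.81×(3.5 − 0.64) = 28.057 kPa.
Initial effective stress: σ'_0 = σ_v − u = 61.59 − 28.057 = 33.533 kPa.
Stress increase at mid-clay by the 2:1 spreading method:
Δσ = qB/(B+z) = 275×5.8/(5.8+3.5) = 171.51 kPa
Final effective stress: σ'_f = σ'_0 + Δσ = 33.533 + 171.51 = 205.04 kPa.
Normally consolidated clay, so the full stress increment lies on the virgin compression line:
S_c = C_c·H/(1+e₀)·log₁₀(σ'_f/σ'_0) = 0.22×3.6/(1+1.01)×log₁₀(205.04/33.533)
    = 0.39403 × 0.78637 = 0.3099 m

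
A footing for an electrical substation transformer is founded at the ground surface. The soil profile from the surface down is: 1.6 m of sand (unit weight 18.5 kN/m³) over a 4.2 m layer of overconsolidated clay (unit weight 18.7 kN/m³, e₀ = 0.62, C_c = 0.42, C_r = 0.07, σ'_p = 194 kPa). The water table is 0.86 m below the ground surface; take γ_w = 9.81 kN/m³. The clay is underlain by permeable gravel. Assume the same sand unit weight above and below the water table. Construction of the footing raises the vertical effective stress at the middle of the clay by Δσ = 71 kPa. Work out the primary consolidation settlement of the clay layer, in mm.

S_c ≈ 79.2 mm

Mid-depth of clay below the ground surface: z = 1.6 + 4.2/2 = 3.7 m.
Total vertical stress at mid-clay: σ_v = 18.5×1.6 + 18.7×2.1 = 68.87 kPa.
Pore pressure: u = 9.81×(3.7 − 0.86) = 27.86 kPa.
Initial effective stress: σ'_0 = σ_v − u = 68.87 − 27.86 = 41.01 kPa.
Final effective stress: σ'_f = 41.01 + 71 = 112.01 kPa.
σ'_f = 112.01 ≤ σ'_p = 194 kPa, so the clay remains overconsolidated and only the recompression index applies:
S_c = C_r·H/(1+e₀)·log₁₀(σ'_f/σ'_0) = 0.07×4.2/1.62×log₁₀(112.01/41.01)
    = 0.18148 × 0.43637 = 0.07919 m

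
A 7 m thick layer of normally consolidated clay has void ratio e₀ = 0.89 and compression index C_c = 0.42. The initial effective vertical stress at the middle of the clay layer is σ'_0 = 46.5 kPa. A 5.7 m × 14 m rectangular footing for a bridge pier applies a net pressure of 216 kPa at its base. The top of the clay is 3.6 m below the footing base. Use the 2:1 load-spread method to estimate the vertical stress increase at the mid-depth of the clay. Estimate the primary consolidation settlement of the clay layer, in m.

S_c ≈ 0.584 m

Mid-depth of clay below the footing base: z = 3.6 + 7/2 = 7.1 m.
Stress increase at mid-clay by the 2:1 spreading method:
Δσ = qBL/((B+z)(L+z)) = 216×5.7×14/((5.7+7.1)(14+7.1)) = 63.821 kPa
Final effective stress: σ'_f = σ'_0 + Δσ = 46.5 + 63.821 = 110.32 kPa.
Normally consolidated clay, so the full stress increment lies on the virgin compression line:
S_c = C_c·H/(1+e₀)·log₁₀(σ'_f/σ'_0) = 0.42×7/(1+0.89)×log₁₀(110.32/46.5)
    = 1.5556 × 0.3752 = 0.5837 m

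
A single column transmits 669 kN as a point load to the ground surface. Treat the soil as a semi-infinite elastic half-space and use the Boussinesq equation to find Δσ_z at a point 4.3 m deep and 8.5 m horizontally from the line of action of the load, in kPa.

Boussinesq vertical stress below a point load on an elastic half-space:
Δσ_z = 3P/(2πz²) · [1 + (r/z)²]^(−5/2)
r/z = 8.5/4.3 = 1.9767; [1+(r/z)²]^(−5/2) = 0.018743.
Δσ_z = 3×669/(2π×4.3²) × 0.018743 = 17.275 × 0.018743 = 0.3238 kPa

Δσ_z ≈ 0.324 kPa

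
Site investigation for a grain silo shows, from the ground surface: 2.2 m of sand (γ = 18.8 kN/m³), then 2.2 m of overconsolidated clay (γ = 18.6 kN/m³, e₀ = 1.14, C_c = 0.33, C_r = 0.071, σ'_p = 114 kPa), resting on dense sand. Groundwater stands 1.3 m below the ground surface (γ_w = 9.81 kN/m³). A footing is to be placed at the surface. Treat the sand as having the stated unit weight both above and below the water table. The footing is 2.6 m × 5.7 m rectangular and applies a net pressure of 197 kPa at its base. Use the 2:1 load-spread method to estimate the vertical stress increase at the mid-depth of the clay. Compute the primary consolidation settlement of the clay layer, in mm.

S_c ≈ 26.4 mm

Mid-depth of clay below the ground surface: z = 2.2 + 2.2/2 = 3.3 m.
Total vertical stress at mid-clay: σ_v = 18.8×2.2 + 18.6×1.1 = 61.82 kPa.
Pore pressure: u = 9.81×(3.3 − 1.3) = 19.62 kPa.
Initial effective stress: σ'_0 = σ_v − u = 61.82 − 19.62 = 42.2 kPa.
Stress increase at mid-clay by the 2:1 spreading method:
Δσ = qBL/((B+z)(L+z)) = 197×2.6×5.7/((2.6+3.3)(5.7+3.3)) = 54.982 kPa
Final effective stress: σ'_f = 42.2 + 54.982 = 97.182 kPa.
σ'_f = 97.182 ≤ σ'_p = 114 kPa, so the clay remains overconsolidated and only the recompression index applies:
S_c = C_r·H/(1+e₀)·log₁₀(σ'_f/σ'_0) = 0.071×2.2/2.14×log₁₀(97.182/42.2)
    = 0.072988 × 0.36227 = 0.02644 m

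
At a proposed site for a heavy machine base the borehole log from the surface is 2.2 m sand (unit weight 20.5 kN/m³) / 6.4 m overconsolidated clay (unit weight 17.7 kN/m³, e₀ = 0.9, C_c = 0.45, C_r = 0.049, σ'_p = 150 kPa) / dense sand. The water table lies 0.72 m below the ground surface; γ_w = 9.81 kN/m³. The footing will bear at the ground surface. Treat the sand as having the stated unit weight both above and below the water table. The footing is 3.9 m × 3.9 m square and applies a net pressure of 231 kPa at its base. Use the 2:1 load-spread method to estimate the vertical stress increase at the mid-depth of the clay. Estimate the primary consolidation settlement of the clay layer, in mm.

S_c ≈ 39.2 mm

Mid-depth of clay below the ground surface: z = 2.2 + 6.4/2 = 5.4 m.
Total vertical stress at mid-clay: σ_v = 20.5×2.2 + 17.7×3.2 = 101.74 kPa.
Pore pressure: u = 9.81×(5.4 − 0.72) = 45.911 kPa.
Initial effective stress: σ'_0 = σ_v − u = 101.74 − 45.911 = 55.829 kPa.
Stress increase at mid-clay by the 2:1 spreading method:
Δσ = qBL/((B+z)(L+z)) = 231×3.9×3.9/((3.9+5.4)(3.9+5.4)) = 40.623 kPa
Final effective stress: σ'_f = 55.829 + 40.623 = 96.452 kPa.
σ'_f = 96.452 ≤ σ'_p = 150 kPa, so the clay remains overconsolidated and only the recompression index applies:
S_c = C_r·H/(1+e₀)·log₁₀(σ'_f/σ'_0) = 0.049×6.4/1.9×log₁₀(96.452/55.829)
    = 0.16505 × 0.23745 = 0.03919 m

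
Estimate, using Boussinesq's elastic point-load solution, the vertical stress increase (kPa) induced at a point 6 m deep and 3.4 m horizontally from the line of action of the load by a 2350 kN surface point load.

Boussinesq vertical stress below a point load on an elastic half-space:
Δσ_z = 3P/(2πz²) · [1 + (r/z)²]^(−5/2)
r/z = 3.4/6 = 0.56667; [1+(r/z)²]^(−5/2) = 0.49848.
Δσ_z = 3×2350/(2π×6²) × 0.49848 = 31.168 × 0.49848 = 15.54 kPa

Δσ_z ≈ 15.5 kPa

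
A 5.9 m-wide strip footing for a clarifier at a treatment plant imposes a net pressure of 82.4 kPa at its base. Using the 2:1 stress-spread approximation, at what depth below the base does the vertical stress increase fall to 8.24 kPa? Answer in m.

z ≈ 53.1 m

2:1 spreading — at depth z the loaded area has grown by z in each plan dimension:
qB/(B+z) = Δσ_z ⇒ z = qB/Δσ_z − B = 82.4×5.9/8.24 − 5.9 = 53.1 m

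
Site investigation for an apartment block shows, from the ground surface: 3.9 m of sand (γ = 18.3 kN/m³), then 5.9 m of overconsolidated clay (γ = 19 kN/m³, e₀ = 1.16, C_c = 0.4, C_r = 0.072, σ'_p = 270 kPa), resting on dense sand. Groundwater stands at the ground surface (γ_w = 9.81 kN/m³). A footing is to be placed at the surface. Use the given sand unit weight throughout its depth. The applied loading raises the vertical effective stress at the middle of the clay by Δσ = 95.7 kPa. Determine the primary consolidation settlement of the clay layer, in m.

Mid-depth of clay below the ground surface: z = 3.9 + 5.9/2 = 6.85 m.
Total vertical stress at mid-clay: σ_v = 18.3×3.9 + 19×2.95 = 127.42 kPa.
Pore pressure: u = 9.81×(6.85 − 0) = 67.198 kPa.
Initial effective stress: σ'_0 = σ_v − u = 127.42 − 67.198 = 60.222 kPa.
Final effective stress: σ'_f = 60.222 + 95.7 = 155.92 kPa.
σ'_f = 155.92 ≤ σ'_p = 270 kPa, so the clay remains overconsolidated and only the recompression index applies:
S_c = C_r·H/(1+e₀)·log₁₀(σ'_f/σ'_0) = 0.072×5.9/2.16×log₁₀(155.92/60.222)
    = 0.19667 × 0.41315 = 0.08125 m

S_c ≈ 0.0813 m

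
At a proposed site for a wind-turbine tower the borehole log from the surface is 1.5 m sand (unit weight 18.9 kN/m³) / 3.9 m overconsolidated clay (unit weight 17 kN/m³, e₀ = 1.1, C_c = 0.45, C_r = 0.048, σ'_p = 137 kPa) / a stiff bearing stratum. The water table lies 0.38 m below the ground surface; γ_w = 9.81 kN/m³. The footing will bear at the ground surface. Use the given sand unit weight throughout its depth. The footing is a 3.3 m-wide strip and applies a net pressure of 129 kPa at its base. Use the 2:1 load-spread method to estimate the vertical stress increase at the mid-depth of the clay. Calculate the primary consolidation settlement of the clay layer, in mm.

S_c ≈ 42.7 mm

Mid-depth of clay below the ground surface: z = 1.5 + 3.9/2 = 3.45 m.
Total vertical stress at mid-clay: σ_v = 18.9×1.5 + 17×1.95 = 61.5 kPa.
Pore pressure: u = 9.81×(3.45 − 0.38) = 30.117 kPa.
Initial effective stress: σ'_0 = σ_v − u = 61.5 − 30.117 = 31.383 kPa.
Stress increase at mid-clay by the 2:1 spreading method:
Δσ = qB/(B+z) = 129×3.3/(3.3+3.45) = 63.067 kPa
Final effective stress: σ'_f = 31.383 + 63.067 = 94.45 kPa.
σ'_f = 94.45 ≤ σ'_p = 137 kPa, so the clay remains overconsolidated and only the recompression index applies:
S_c = C_r·H/(1+e₀)·log₁₀(σ'_f/σ'_0) = 0.048×3.9/2.1×log₁₀(94.45/31.383)
    = 0.089141 × 0.47851 = 0.04265 m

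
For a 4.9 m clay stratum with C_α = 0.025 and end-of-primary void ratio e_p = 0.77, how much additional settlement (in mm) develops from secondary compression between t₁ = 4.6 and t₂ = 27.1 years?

S_s ≈ 53.3 mm

Secondary compression: S_s = C_α·H/(1+e_p)·log₁₀(t₂/t₁)
S_s = 0.025×4.9/(1+0.77)×log₁₀(27.1/4.6)
    = 0.06921 × 0.7702 = 0.05331 m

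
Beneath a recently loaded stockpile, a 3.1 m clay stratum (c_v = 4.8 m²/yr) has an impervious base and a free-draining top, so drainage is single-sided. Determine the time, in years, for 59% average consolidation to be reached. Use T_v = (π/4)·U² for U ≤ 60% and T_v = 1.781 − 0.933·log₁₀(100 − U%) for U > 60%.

t ≈ 0.547 years

Drainage path length: H_d = H = 3.1 m (single drainage).
U ≤ 60%: T_v = (π/4)·U² = (π/4)×0.59² = 0.2734.
t = T_v·H_d²/c_v = 0.2734×3.1²/4.8 = 0.5474 years.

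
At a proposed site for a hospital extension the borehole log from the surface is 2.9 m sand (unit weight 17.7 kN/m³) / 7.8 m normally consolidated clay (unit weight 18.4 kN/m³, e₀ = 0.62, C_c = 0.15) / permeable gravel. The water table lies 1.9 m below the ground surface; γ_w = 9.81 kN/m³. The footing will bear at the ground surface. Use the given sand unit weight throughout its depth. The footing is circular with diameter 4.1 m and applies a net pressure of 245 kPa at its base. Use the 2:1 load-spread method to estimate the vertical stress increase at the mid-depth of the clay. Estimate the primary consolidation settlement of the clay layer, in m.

S_c ≈ 0.119 m

Mid-depth of clay below the ground surface: z = 2.9 + 7.8/2 = 6.8 m.
Total vertical stress at mid-clay: σ_v = 17.7×2.9 + 18.4×3.9 = 123.09 kPa.
Pore pressure: u = 9.81×(6.8 − 1.9) = 48.069 kPa.
Initial effective stress: σ'_0 = σ_v − u = 123.09 − 48.069 = 75.021 kPa.
Stress increase at mid-clay by the 2:1 spreading method:
Δσ ≈ qD²/(D+z)² = 245×4.1²/(4.1+6.8)² = 34.664 kPa
Final effective stress: σ'_f = σ'_0 + Δσ = 75.021 + 34.664 = 109.69 kPa.
Normally consolidated clay, so the full stress increment lies on the virgin compression line:
S_c = C_c·H/(1+e₀)·log₁₀(σ'_f/σ'_0) = 0.15×7.8/(1+0.62)×log₁₀(109.69/75.021)
    = 0.72222 × 0.16498 = 0.1192 m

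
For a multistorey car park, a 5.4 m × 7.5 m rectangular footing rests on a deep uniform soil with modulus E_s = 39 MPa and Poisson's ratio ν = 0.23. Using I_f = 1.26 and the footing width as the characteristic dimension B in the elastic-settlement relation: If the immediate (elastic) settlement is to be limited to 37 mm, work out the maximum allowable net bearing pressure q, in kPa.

q ≈ 224 kPa

E_s = 39 MPa = 39000 kPa.
S_e = q·B·(1−ν²)/E_s · I_f  ⇒  q = S_e·E_s / (B·(1−ν²)·I_f).
q = 0.037 × 39000 / (5.4 × 0.9471 × 1.26) = 223.9 kPa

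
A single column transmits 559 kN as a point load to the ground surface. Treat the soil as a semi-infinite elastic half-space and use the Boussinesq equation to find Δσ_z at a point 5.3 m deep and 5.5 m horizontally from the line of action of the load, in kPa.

Δσ_z ≈ 1.53 kPa

Boussinesq vertical stress below a point load on an elastic half-space:
Δσ_z = 3P/(2πz²) · [1 + (r/z)²]^(−5/2)
r/z = 5.5/5.3 = 1.0377; [1+(r/z)²]^(−5/2) = 0.16087.
Δσ_z = 3×559/(2π×5.3²) × 0.16087 = 9.5017 × 0.16087 = 1.529 kPa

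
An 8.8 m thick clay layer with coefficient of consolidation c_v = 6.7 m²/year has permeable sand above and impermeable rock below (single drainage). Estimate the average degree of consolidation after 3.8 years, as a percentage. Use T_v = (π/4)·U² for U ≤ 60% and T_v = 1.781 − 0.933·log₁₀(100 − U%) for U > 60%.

U ≈ 64 %

Drainage path length: H_d = H = 8.8 m (single drainage).
T_v = c_v·t/H_d² = 6.7×3.8/8.8² = 0.32877.
T_v = 0.32877 corresponds to the U > 60% branch:
U = 1 − 10^((1.781 − T_v)/0.933)/100 = 0.6398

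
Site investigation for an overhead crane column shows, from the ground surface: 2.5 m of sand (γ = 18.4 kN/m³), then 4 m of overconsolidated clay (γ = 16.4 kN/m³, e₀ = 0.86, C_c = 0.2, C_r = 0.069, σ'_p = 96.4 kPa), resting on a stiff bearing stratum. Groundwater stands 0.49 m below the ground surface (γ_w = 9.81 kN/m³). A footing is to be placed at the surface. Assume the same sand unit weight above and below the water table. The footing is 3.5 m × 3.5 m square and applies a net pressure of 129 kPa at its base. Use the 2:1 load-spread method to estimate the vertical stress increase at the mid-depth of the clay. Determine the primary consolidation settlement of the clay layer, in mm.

Mid-depth of clay below the ground surface: z = 2.5 + 4/2 = 4.5 m.
Total vertical stress at mid-clay: σ_v = 18.4×2.5 + 16.4×2 = 78.8 kPa.
Pore pressure: u = 9.81×(4.5 − 0.49) = 39.338 kPa.
Initial effective stress: σ'_0 = σ_v − u = 78.8 − 39.338 = 39.462 kPa.
Stress increase at mid-clay by the 2:1 spreading method:
Δσ = qBL/((B+z)(L+z)) = 129×3.5×3.5/((3.5+4.5)(3.5+4.5)) = 24.691 kPa
Final effective stress: σ'_f = 39.462 + 24.691 = 64.153 kPa.
σ'_f = 64.153 ≤ σ'_p = 96.4 kPa, so the clay remains overconsolidated and only the recompression index applies:
S_c = C_r·H/(1+e₀)·log₁₀(σ'_f/σ'_0) = 0.069×4/1.86×log₁₀(64.153/39.462)
    = 0.14838 × 0.21104 = 0.03132 m

S_c ≈ 31.3 mm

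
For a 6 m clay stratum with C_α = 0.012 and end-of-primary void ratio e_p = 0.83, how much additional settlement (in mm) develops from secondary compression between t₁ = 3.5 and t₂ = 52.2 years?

Secondary compression: S_s = C_α·H/(1+e_p)·log₁₀(t₂/t₁)
S_s = 0.012×6/(1+0.83)×log₁₀(52.2/3.5)
    = 0.03934 × 1.174 = 0.04617 m

S_s ≈ 46.2 mm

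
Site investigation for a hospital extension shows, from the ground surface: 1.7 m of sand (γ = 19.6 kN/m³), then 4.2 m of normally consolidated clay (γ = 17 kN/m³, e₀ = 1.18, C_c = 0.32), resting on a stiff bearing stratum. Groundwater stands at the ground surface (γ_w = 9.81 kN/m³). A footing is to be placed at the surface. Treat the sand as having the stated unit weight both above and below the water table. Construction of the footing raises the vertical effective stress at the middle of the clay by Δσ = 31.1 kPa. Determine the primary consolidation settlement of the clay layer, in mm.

Mid-depth of clay below the ground surface: z = 1.7 + 4.2/2 = 3.8 m.
Total vertical stress at mid-clay: σ_v = 19.6×1.7 + 17×2.1 = 69.02 kPa.
Pore pressure: u = 9.81×(3.8 − 0) = 37.278 kPa.
Initial effective stress: σ'_0 = σ_v − u = 69.02 − 37.278 = 31.742 kPa.
Final effective stress: σ'_f = σ'_0 + Δσ = 31.742 + 31.1 = 62.842 kPa.
Normally consolidated clay, so the full stress increment lies on the virgin compression line:
S_c = C_c·H/(1+e₀)·log₁₀(σ'_f/σ'_0) = 0.32×4.2/(1+1.18)×log₁₀(62.842/31.742)
    = 0.61651 × 0.29662 = 0.1829 m

S_c ≈ 183 mm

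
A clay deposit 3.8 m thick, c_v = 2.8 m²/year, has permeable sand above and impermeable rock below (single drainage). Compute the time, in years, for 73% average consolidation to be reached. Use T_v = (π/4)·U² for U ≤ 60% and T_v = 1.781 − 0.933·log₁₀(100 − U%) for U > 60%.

t ≈ 2.3 years

Drainage path length: H_d = H = 3.8 m (single drainage).
U > 60%: T_v = 1.781 − 0.933·log₁₀(100 − 73) = 0.44554.
t = T_v·H_d²/c_v = 0.44554×3.8²/2.8 = 2.298 years.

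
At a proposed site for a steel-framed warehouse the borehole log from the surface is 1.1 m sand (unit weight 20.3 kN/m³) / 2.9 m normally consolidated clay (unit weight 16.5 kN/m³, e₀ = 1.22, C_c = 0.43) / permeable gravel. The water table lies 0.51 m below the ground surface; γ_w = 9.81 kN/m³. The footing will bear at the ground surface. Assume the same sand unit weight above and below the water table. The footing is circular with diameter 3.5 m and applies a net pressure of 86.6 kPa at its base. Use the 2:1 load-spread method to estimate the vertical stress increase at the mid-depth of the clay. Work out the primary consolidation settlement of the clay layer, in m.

S_c ≈ 0.182 m

Mid-depth of clay below the ground surface: z = 1.1 + 2.9/2 = 2.55 m.
Total vertical stress at mid-clay: σ_v = 20.3×1.1 + 16.5×1.45 = 46.255 kPa.
Pore pressure: u = 9.81×(2.55 − 0.51) = 20.012 kPa.
Initial effective stress: σ'_0 = σ_v − u = 46.255 − 20.012 = 26.243 kPa.
Stress increase at mid-clay by the 2:1 spreading method:
Δσ ≈ qD²/(D+z)² = 86.6×3.5²/(3.5+2.55)² = 28.983 kPa
Final effective stress: σ'_f = σ'_0 + Δσ = 26.243 + 28.983 = 55.226 kPa.
Normally consolidated clay, so the full stress increment lies on the virgin compression line:
S_c = C_c·H/(1+e₀)·log₁₀(σ'_f/σ'_0) = 0.43×2.9/(1+1.22)×log₁₀(55.226/26.243)
    = 0.56171 × 0.32313 = 0.1815 m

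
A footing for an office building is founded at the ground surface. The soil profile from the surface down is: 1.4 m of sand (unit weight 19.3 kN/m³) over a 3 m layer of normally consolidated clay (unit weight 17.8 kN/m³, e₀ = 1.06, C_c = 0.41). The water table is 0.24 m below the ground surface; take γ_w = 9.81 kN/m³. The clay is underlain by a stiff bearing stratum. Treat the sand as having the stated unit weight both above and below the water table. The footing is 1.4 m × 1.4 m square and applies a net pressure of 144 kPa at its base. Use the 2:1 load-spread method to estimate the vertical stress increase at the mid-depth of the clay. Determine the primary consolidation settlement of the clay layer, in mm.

S_c ≈ 114 mm

Mid-depth of clay below the ground surface: z = 1.4 + 3/2 = 2.9 m.
Total vertical stress at mid-clay: σ_v = 19.3×1.4 + 17.8×1.5 = 53.72 kPa.
Pore pressure: u = 9.81×(2.9 − 0.24) = 26.095 kPa.
Initial effective stress: σ'_0 = σ_v − u = 53.72 − 26.095 = 27.625 kPa.
Stress increase at mid-clay by the 2:1 spreading method:
Δσ = qBL/((B+z)(L+z)) = 144×1.4×1.4/((1.4+2.9)(1.4+2.9)) = 15.264 kPa
Final effective stress: σ'_f = σ'_0 + Δσ = 27.625 + 15.264 = 42.889 kPa.
Normally consolidated clay, so the full stress increment lies on the virgin compression line:
S_c = C_c·H/(1+e₀)·log₁₀(σ'_f/σ'_0) = 0.41×3/(1+1.06)×log₁₀(42.889/27.625)
    = 0.59709 × 0.19104 = 0.1141 m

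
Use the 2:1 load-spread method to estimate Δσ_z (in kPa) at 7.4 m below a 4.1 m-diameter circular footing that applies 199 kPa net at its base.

Δσ_z ≈ 25.3 kPa

By the 2:1 method the load spreads at 1 horizontal : 2 vertical, so at depth z the loaded area has grown by z in each plan dimension:
Δσ ≈ qD²/(D+z)² = 199×4.1²/(4.1+7.4)² = 25.294 kPa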